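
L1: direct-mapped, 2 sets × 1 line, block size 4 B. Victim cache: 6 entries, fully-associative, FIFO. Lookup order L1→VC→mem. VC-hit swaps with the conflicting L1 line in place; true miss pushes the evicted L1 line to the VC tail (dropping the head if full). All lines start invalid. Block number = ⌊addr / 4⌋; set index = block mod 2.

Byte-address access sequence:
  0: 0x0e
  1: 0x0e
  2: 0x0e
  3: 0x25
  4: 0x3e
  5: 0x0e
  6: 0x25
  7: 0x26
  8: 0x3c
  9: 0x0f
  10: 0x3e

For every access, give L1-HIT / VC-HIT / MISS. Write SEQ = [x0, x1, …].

SEQ = [MISS, L1-HIT, L1-HIT, MISS, MISS, VC-HIT, VC-HIT, L1-HIT, VC-HIT, VC-HIT, VC-HIT]

#0 0xe→b3/s1 MISS; vc=[]
#1 0xe→b3/s1 L1-HIT; vc=[]
#2 0xe→b3/s1 L1-HIT; vc=[]
#3 0x25→b9/s1 MISS; vc=[3]
#4 0x3e→b15/s1 MISS; vc=[3,9]
#5 0xe→b3/s1 VC-HIT; vc=[15,9]
#6 0x25→b9/s1 VC-HIT; vc=[15,3]
#7 0x26→b9/s1 L1-HIT; vc=[15,3]
#8 0x3c→b15/s1 VC-HIT; vc=[9,3]
#9 0xf→b3/s1 VC-HIT; vc=[9,15]
#10 0x3e→b15/s1 VC-HIT; vc=[9,3]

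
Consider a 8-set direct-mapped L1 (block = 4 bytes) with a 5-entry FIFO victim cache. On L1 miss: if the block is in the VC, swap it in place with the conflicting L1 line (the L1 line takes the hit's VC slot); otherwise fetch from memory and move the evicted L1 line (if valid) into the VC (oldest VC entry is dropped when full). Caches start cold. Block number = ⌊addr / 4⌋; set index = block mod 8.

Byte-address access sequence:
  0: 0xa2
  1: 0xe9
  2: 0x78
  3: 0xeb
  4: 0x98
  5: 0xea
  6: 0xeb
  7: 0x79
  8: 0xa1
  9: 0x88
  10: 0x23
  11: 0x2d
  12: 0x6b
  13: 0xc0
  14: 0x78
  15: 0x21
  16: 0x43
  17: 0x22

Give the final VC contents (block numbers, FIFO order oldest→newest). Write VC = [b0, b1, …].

VC = [58, 40, 34, 48, 16]

#0 0xa2→b40/s0 MISS; vc=[]
#1 0xe9→b58/s2 MISS; vc=[]
#2 0x78→b30/s6 MISS; vc=[]
#3 0xeb→b58/s2 L1-HIT; vc=[]
#4 0x98→b38/s6 MISS; vc=[30]
#5 0xea→b58/s2 L1-HIT; vc=[30]
#6 0xeb→b58/s2 L1-HIT; vc=[30]
#7 0x79→b30/s6 VC-HIT; vc=[38]
#8 0xa1→b40/s0 L1-HIT; vc=[38]
#9 0x88→b34/s2 MISS; vc=[38,58]
#10 0x23→b8/s0 MISS; vc=[38,58,40]
#11 0x2d→b11/s3 MISS; vc=[38,58,40]
#12 0x6b→b26/s2 MISS; vc=[38,58,40,34]
#13 0xc0→b48/s0 MISS; vc=[38,58,40,34,8]
#14 0x78→b30/s6 L1-HIT; vc=[38,58,40,34,8]
#15 0x21→b8/s0 VC-HIT; vc=[38,58,40,34,48]
#16 0x43→b16/s0 MISS; vc=[58,40,34,48,8]
#17 0x22→b8/s0 VC-HIT; vc=[58,40,34,48,16]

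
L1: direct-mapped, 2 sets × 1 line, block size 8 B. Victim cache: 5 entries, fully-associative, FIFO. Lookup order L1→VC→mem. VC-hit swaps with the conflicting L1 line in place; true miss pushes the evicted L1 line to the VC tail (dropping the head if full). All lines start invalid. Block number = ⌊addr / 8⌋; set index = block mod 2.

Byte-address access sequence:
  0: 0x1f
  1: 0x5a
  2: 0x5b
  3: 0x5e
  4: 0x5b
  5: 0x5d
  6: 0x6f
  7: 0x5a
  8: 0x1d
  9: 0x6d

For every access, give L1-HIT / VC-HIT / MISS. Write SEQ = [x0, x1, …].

0: 0x1f (blk 3, set 1) → MISS  vc=[]
1: 0x5a (blk 11, set 1) → MISS  vc=[3]
2: 0x5b (blk 11, set 1) → L1-HIT  vc=[3]
3: 0x5e (blk 11, set 1) → L1-HIT  vc=[3]
4: 0x5b (blk 11, set 1) → L1-HIT  vc=[3]
5: 0x5d (blk 11, set 1) → L1-HIT  vc=[3]
6: 0x6f (blk 13, set 1) → MISS  vc=[3, 11]
7: 0x5a (blk 11, set 1) → VC-HIT  vc=[3, 13]
8: 0x1d (blk 3, set 1) → VC-HIT  vc=[11, 13]
9: 0x6d (blk 13, set 1) → VC-HIT  vc=[11, 3]

SEQ = [MISS, MISS, L1-HIT, L1-HIT, L1-HIT, L1-HIT, MISS, VC-HIT, VC-HIT, VC-HIT]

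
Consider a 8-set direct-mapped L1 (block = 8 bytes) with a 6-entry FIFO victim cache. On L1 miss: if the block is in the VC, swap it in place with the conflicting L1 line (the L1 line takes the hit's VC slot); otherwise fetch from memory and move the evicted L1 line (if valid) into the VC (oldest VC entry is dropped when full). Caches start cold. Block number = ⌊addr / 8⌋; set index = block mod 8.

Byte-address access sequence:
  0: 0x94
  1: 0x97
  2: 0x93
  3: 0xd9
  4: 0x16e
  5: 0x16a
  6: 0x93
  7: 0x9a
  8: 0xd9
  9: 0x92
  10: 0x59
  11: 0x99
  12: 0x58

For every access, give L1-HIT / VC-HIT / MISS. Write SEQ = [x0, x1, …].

SEQ = [MISS, L1-HIT, L1-HIT, MISS, MISS, L1-HIT, L1-HIT, MISS, VC-HIT, L1-HIT, MISS, VC-HIT, VC-HIT]

#0 0x94→b18/s2 MISS; vc=[]
#1 0x97→b18/s2 L1-HIT; vc=[]
#2 0x93→b18/s2 L1-HIT; vc=[]
#3 0xd9→b27/s3 MISS; vc=[]
#4 0x16e→b45/s5 MISS; vc=[]
#5 0x16a→b45/s5 L1-HIT; vc=[]
#6 0x93→b18/s2 L1-HIT; vc=[]
#7 0x9a→b19/s3 MISS; vc=[27]
#8 0xd9→b27/s3 VC-HIT; vc=[19]
#9 0x92→b18/s2 L1-HIT; vc=[19]
#10 0x59→b11/s3 MISS; vc=[19,27]
#11 0x99→b19/s3 VC-HIT; vc=[11,27]
#12 0x58→b11/s3 VC-HIT; vc=[19,27]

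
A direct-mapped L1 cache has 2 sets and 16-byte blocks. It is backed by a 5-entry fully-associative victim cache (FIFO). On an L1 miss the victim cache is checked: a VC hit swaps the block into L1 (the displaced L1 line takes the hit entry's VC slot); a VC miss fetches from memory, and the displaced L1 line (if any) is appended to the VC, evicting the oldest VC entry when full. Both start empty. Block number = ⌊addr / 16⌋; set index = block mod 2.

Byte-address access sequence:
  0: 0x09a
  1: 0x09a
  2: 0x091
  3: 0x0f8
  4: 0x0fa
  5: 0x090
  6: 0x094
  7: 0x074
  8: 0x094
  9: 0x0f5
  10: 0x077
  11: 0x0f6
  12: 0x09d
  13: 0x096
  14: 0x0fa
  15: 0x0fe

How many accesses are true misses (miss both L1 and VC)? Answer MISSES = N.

#0 0x9a→b9/s1 MISS; vc=[]
#1 0x9a→b9/s1 L1-HIT; vc=[]
#2 0x91→b9/s1 L1-HIT; vc=[]
#3 0xf8→b15/s1 MISS; vc=[9]
#4 0xfa→b15/s1 L1-HIT; vc=[9]
#5 0x90→b9/s1 VC-HIT; vc=[15]
#6 0x94→b9/s1 L1-HIT; vc=[15]
#7 0x74→b7/s1 MISS; vc=[15,9]
#8 0x94→b9/s1 VC-HIT; vc=[15,7]
#9 0xf5→b15/s1 VC-HIT; vc=[9,7]
#10 0x77→b7/s1 VC-HIT; vc=[9,15]
#11 0xf6→b15/s1 VC-HIT; vc=[9,7]
#12 0x9d→b9/s1 VC-HIT; vc=[15,7]
#13 0x96→b9/s1 L1-HIT; vc=[15,7]
#14 0xfa→b15/s1 VC-HIT; vc=[9,7]
#15 0xfe→b15/s1 L1-HIT; vc=[9,7]

MISSES = 3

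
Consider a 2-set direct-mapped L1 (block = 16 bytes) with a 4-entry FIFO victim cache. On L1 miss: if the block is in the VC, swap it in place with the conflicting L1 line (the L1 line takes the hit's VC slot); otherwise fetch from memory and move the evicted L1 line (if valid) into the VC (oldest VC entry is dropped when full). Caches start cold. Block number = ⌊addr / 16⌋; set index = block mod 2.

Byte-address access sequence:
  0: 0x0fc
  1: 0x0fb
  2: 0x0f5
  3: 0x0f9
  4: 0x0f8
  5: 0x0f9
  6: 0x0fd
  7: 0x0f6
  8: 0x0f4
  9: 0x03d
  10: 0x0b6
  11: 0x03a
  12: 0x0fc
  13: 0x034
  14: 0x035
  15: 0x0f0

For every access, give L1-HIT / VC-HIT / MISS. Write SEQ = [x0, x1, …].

SEQ = [MISS, L1-HIT, L1-HIT, L1-HIT, L1-HIT, L1-HIT, L1-HIT, L1-HIT, L1-HIT, MISS, MISS, VC-HIT, VC-HIT, VC-HIT, L1-HIT, VC-HIT]

0: 0xfc (blk 15, set 1) → MISS  vc=[]
1: 0xfb (blk 15, set 1) → L1-HIT  vc=[]
2: 0xf5 (blk 15, set 1) → L1-HIT  vc=[]
3: 0xf9 (blk 15, set 1) → L1-HIT  vc=[]
4: 0xf8 (blk 15, set 1) → L1-HIT  vc=[]
5: 0xf9 (blk 15, set 1) → L1-HIT  vc=[]
6: 0xfd (blk 15, set 1) → L1-HIT  vc=[]
7: 0xf6 (blk 15, set 1) → L1-HIT  vc=[]
8: 0xf4 (blk 15, set 1) → L1-HIT  vc=[]
9: 0x3d (blk 3, set 1) → MISS  vc=[15]
10: 0xb6 (blk 11, set 1) → MISS  vc=[15, 3]
11: 0x3a (blk 3, set 1) → VC-HIT  vc=[15, 11]
12: 0xfc (blk 15, set 1) → VC-HIT  vc=[3, 11]
13: 0x34 (blk 3, set 1) → VC-HIT  vc=[15, 11]
14: 0x35 (blk 3, set 1) → L1-HIT  vc=[15, 11]
15: 0xf0 (blk 15, set 1) → VC-HIT  vc=[3, 11]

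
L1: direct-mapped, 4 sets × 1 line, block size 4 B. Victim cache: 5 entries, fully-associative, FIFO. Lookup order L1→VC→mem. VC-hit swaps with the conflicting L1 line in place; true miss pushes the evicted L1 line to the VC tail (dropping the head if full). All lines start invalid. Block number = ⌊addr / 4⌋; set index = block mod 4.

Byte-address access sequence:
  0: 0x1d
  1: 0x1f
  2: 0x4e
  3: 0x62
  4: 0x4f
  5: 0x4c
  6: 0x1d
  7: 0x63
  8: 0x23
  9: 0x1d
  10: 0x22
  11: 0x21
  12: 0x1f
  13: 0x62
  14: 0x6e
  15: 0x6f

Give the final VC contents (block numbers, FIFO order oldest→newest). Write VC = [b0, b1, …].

0: 0x1d (blk 7, set 3) → MISS  vc=[]
1: 0x1f (blk 7, set 3) → L1-HIT  vc=[]
2: 0x4e (blk 19, set 3) → MISS  vc=[7]
3: 0x62 (blk 24, set 0) → MISS  vc=[7]
4: 0x4f (blk 19, set 3) → L1-HIT  vc=[7]
5: 0x4c (blk 19, set 3) → L1-HIT  vc=[7]
6: 0x1d (blk 7, set 3) → VC-HIT  vc=[19]
7: 0x63 (blk 24, set 0) → L1-HIT  vc=[19]
8: 0x23 (blk 8, set 0) → MISS  vc=[19, 24]
9: 0x1d (blk 7, set 3) → L1-HIT  vc=[19, 24]
10: 0x22 (blk 8, set 0) → L1-HIT  vc=[19, 24]
11: 0x21 (blk 8, set 0) → L1-HIT  vc=[19, 24]
12: 0x1f (blk 7, set 3) → L1-HIT  vc=[19, 24]
13: 0x62 (blk 24, set 0) → VC-HIT  vc=[19, 8]
14: 0x6e (blk 27, set 3) → MISS  vc=[19, 8, 7]
15: 0x6f (blk 27, set 3) → L1-HIT  vc=[19, 8, 7]

VC = [19, 8, 7]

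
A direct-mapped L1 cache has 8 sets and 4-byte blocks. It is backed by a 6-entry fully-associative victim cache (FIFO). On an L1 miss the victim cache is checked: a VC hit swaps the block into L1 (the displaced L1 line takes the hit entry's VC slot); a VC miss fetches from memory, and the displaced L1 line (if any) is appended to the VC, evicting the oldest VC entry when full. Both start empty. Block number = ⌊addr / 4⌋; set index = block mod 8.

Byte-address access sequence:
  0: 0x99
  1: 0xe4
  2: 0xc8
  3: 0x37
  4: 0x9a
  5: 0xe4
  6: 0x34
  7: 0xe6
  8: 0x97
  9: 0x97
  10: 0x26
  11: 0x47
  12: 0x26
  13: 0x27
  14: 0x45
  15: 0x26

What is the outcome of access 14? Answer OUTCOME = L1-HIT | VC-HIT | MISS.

OUTCOME = VC-HIT

  [0] addr=0x99 blk=38 s=6: MISS | VC []
  [1] addr=0xe4 blk=57 s=1: MISS | VC []
  [2] addr=0xc8 blk=50 s=2: MISS | VC []
  [3] addr=0x37 blk=13 s=5: MISS | VC []
  [4] addr=0x9a blk=38 s=6: L1-HIT | VC []
  [5] addr=0xe4 blk=57 s=1: L1-HIT | VC []
  [6] addr=0x34 blk=13 s=5: L1-HIT | VC []
  [7] addr=0xe6 blk=57 s=1: L1-HIT | VC []
  [8] addr=0x97 blk=37 s=5: MISS | VC [13]
  [9] addr=0x97 blk=37 s=5: L1-HIT | VC [13]
  [10] addr=0x26 blk=9 s=1: MISS | VC [13, 57]
  [11] addr=0x47 blk=17 s=1: MISS | VC [13, 57, 9]
  [12] addr=0x26 blk=9 s=1: VC-HIT | VC [13, 57, 17]
  [13] addr=0x27 blk=9 s=1: L1-HIT | VC [13, 57, 17]
  [14] addr=0x45 blk=17 s=1: VC-HIT | VC [13, 57, 9]
  [15] addr=0x26 blk=9 s=1: VC-HIT | VC [13, 57, 17]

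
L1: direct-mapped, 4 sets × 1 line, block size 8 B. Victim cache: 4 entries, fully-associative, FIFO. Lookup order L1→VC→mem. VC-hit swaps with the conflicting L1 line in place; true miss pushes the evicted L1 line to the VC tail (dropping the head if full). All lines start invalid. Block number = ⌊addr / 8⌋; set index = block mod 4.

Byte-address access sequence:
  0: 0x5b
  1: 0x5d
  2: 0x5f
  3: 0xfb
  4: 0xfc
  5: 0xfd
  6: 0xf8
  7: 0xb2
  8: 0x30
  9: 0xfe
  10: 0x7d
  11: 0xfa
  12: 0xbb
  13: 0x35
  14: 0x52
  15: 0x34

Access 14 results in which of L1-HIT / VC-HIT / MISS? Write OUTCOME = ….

#0 0x5b→b11/s3 MISS; vc=[]
#1 0x5d→b11/s3 L1-HIT; vc=[]
#2 0x5f→b11/s3 L1-HIT; vc=[]
#3 0xfb→b31/s3 MISS; vc=[11]
#4 0xfc→b31/s3 L1-HIT; vc=[11]
#5 0xfd→b31/s3 L1-HIT; vc=[11]
#6 0xf8→b31/s3 L1-HIT; vc=[11]
#7 0xb2→b22/s2 MISS; vc=[11]
#8 0x30→b6/s2 MISS; vc=[11,22]
#9 0xfe→b31/s3 L1-HIT; vc=[11,22]
#10 0x7d→b15/s3 MISS; vc=[11,22,31]
#11 0xfa→b31/s3 VC-HIT; vc=[11,22,15]
#12 0xbb→b23/s3 MISS; vc=[11,22,15,31]
#13 0x35→b6/s2 L1-HIT; vc=[11,22,15,31]
#14 0x52→b10/s2 MISS; vc=[22,15,31,6]
#15 0x34→b6/s2 VC-HIT; vc=[22,15,31,10]

OUTCOME = MISS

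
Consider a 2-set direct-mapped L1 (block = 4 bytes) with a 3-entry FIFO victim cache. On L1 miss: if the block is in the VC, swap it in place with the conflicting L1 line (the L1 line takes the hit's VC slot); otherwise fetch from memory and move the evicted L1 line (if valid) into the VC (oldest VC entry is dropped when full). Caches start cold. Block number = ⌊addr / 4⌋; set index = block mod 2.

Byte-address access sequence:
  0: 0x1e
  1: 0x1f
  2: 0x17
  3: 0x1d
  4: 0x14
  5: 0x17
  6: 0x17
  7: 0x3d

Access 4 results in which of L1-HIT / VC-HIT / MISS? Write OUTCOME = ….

OUTCOME = VC-HIT

#0 0x1e→b7/s1 MISS; vc=[]
#1 0x1f→b7/s1 L1-HIT; vc=[]
#2 0x17→b5/s1 MISS; vc=[7]
#3 0x1d→b7/s1 VC-HIT; vc=[5]
#4 0x14→b5/s1 VC-HIT; vc=[7]
#5 0x17→b5/s1 L1-HIT; vc=[7]
#6 0x17→b5/s1 L1-HIT; vc=[7]
#7 0x3d→b15/s1 MISS; vc=[7,5]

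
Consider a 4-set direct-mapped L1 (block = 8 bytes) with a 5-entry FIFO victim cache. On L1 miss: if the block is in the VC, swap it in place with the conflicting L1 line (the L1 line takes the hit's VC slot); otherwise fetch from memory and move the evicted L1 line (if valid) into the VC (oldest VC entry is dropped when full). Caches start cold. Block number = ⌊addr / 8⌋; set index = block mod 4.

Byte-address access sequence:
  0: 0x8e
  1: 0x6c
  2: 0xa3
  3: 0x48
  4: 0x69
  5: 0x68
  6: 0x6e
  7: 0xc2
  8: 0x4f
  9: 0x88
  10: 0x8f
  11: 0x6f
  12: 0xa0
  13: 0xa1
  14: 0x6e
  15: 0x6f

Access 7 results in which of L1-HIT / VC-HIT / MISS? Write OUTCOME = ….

#0 0x8e→b17/s1 MISS; vc=[]
#1 0x6c→b13/s1 MISS; vc=[17]
#2 0xa3→b20/s0 MISS; vc=[17]
#3 0x48→b9/s1 MISS; vc=[17,13]
#4 0x69→b13/s1 VC-HIT; vc=[17,9]
#5 0x68→b13/s1 L1-HIT; vc=[17,9]
#6 0x6e→b13/s1 L1-HIT; vc=[17,9]
#7 0xc2→b24/s0 MISS; vc=[17,9,20]
#8 0x4f→b9/s1 VC-HIT; vc=[17,13,20]
#9 0x88→b17/s1 VC-HIT; vc=[9,13,20]
#10 0x8f→b17/s1 L1-HIT; vc=[9,13,20]
#11 0x6f→b13/s1 VC-HIT; vc=[9,17,20]
#12 0xa0→b20/s0 VC-HIT; vc=[9,17,24]
#13 0xa1→b20/s0 L1-HIT; vc=[9,17,24]
#14 0x6e→b13/s1 L1-HIT; vc=[9,17,24]
#15 0x6f→b13/s1 L1-HIT; vc=[9,17,24]

OUTCOME = MISS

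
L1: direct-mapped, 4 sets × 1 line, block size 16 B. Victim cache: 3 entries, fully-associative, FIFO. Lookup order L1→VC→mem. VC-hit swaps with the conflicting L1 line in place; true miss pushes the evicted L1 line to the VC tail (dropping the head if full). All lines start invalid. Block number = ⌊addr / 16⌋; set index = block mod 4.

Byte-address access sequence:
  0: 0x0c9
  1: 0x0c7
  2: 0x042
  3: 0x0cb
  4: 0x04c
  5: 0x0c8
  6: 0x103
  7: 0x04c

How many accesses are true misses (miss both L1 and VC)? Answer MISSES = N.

MISSES = 3

#0 0xc9→b12/s0 MISS; vc=[]
#1 0xc7→b12/s0 L1-HIT; vc=[]
#2 0x42→b4/s0 MISS; vc=[12]
#3 0xcb→b12/s0 VC-HIT; vc=[4]
#4 0x4c→b4/s0 VC-HIT; vc=[12]
#5 0xc8→b12/s0 VC-HIT; vc=[4]
#6 0x103→b16/s0 MISS; vc=[4,12]
#7 0x4c→b4/s0 VC-HIT; vc=[16,12]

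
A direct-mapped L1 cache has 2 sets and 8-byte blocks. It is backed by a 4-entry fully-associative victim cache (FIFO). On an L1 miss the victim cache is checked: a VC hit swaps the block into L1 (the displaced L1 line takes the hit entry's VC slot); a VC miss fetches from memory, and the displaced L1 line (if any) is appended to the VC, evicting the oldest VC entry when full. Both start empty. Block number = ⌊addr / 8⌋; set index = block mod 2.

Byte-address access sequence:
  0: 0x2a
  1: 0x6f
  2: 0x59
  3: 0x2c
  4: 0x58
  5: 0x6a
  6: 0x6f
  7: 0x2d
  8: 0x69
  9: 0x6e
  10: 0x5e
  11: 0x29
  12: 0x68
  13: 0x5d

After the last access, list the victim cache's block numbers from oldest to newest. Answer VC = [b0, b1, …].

VC = [13, 5]

0: 0x2a (blk 5, set 1) → MISS  vc=[]
1: 0x6f (blk 13, set 1) → MISS  vc=[5]
2: 0x59 (blk 11, set 1) → MISS  vc=[5, 13]
3: 0x2c (blk 5, set 1) → VC-HIT  vc=[11, 13]
4: 0x58 (blk 11, set 1) → VC-HIT  vc=[5, 13]
5: 0x6a (blk 13, set 1) → VC-HIT  vc=[5, 11]
6: 0x6f (blk 13, set 1) → L1-HIT  vc=[5, 11]
7: 0x2d (blk 5, set 1) → VC-HIT  vc=[13, 11]
8: 0x69 (blk 13, set 1) → VC-HIT  vc=[5, 11]
9: 0x6e (blk 13, set 1) → L1-HIT  vc=[5, 11]
10: 0x5e (blk 11, set 1) → VC-HIT  vc=[5, 13]
11: 0x29 (blk 5, set 1) → VC-HIT  vc=[11, 13]
12: 0x68 (blk 13, set 1) → VC-HIT  vc=[11, 5]
13: 0x5d (blk 11, set 1) → VC-HIT  vc=[13, 5]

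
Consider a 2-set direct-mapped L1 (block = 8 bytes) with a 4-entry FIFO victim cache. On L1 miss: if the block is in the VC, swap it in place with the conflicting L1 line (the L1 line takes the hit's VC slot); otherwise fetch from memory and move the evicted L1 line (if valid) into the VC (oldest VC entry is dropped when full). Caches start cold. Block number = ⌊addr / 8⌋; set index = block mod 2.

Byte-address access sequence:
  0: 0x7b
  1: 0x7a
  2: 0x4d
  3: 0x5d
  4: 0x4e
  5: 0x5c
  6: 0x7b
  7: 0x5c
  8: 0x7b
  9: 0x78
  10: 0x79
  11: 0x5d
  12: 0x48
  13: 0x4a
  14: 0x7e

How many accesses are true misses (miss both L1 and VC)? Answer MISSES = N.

MISSES = 3

0: 0x7b (blk 15, set 1) → MISS  vc=[]
1: 0x7a (blk 15, set 1) → L1-HIT  vc=[]
2: 0x4d (blk 9, set 1) → MISS  vc=[15]
3: 0x5d (blk 11, set 1) → MISS  vc=[15, 9]
4: 0x4e (blk 9, set 1) → VC-HIT  vc=[15, 11]
5: 0x5c (blk 11, set 1) → VC-HIT  vc=[15, 9]
6: 0x7b (blk 15, set 1) → VC-HIT  vc=[11, 9]
7: 0x5c (blk 11, set 1) → VC-HIT  vc=[15, 9]
8: 0x7b (blk 15, set 1) → VC-HIT  vc=[11, 9]
9: 0x78 (blk 15, set 1) → L1-HIT  vc=[11, 9]
10: 0x79 (blk 15, set 1) → L1-HIT  vc=[11, 9]
11: 0x5d (blk 11, set 1) → VC-HIT  vc=[15, 9]
12: 0x48 (blk 9, set 1) → VC-HIT  vc=[15, 11]
13: 0x4a (blk 9, set 1) → L1-HIT  vc=[15, 11]
14: 0x7e (blk 15, set 1) → VC-HIT  vc=[9, 11]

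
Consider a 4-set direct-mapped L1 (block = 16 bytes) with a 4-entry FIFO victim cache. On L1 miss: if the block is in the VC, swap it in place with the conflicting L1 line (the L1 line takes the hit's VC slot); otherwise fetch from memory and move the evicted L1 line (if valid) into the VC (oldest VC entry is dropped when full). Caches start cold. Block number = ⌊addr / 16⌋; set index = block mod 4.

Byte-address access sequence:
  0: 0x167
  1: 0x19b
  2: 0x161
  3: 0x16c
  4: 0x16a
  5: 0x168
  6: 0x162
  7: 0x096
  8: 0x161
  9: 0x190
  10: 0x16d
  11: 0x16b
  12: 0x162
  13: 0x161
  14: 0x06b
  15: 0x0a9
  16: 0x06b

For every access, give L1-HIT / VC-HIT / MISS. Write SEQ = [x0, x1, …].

SEQ = [MISS, MISS, L1-HIT, L1-HIT, L1-HIT, L1-HIT, L1-HIT, MISS, L1-HIT, VC-HIT, L1-HIT, L1-HIT, L1-HIT, L1-HIT, MISS, MISS, VC-HIT]

#0 0x167→b22/s2 MISS; vc=[]
#1 0x19b→b25/s1 MISS; vc=[]
#2 0x161→b22/s2 L1-HIT; vc=[]
#3 0x16c→b22/s2 L1-HIT; vc=[]
#4 0x16a→b22/s2 L1-HIT; vc=[]
#5 0x168→b22/s2 L1-HIT; vc=[]
#6 0x162→b22/s2 L1-HIT; vc=[]
#7 0x96→b9/s1 MISS; vc=[25]
#8 0x161→b22/s2 L1-HIT; vc=[25]
#9 0x190→b25/s1 VC-HIT; vc=[9]
#10 0x16d→b22/s2 L1-HIT; vc=[9]
#11 0x16b→b22/s2 L1-HIT; vc=[9]
#12 0x162→b22/s2 L1-HIT; vc=[9]
#13 0x161→b22/s2 L1-HIT; vc=[9]
#14 0x6b→b6/s2 MISS; vc=[9,22]
#15 0xa9→b10/s2 MISS; vc=[9,22,6]
#16 0x6b→b6/s2 VC-HIT; vc=[9,22,10]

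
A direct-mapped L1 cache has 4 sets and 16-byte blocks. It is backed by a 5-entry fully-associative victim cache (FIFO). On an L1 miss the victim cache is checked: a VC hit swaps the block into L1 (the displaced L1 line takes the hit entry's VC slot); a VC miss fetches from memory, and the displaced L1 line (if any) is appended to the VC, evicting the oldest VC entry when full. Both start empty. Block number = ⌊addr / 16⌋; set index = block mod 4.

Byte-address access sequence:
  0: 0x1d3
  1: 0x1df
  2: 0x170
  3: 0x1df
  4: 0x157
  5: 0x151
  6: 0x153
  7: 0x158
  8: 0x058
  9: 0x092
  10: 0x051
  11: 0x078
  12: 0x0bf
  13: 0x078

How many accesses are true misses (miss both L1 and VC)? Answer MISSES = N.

MISSES = 7

  [0] addr=0x1d3 blk=29 s=1: MISS | VC []
  [1] addr=0x1df blk=29 s=1: L1-HIT | VC []
  [2] addr=0x170 blk=23 s=3: MISS | VC []
  [3] addr=0x1df blk=29 s=1: L1-HIT | VC []
  [4] addr=0x157 blk=21 s=1: MISS | VC [29]
  [5] addr=0x151 blk=21 s=1: L1-HIT | VC [29]
  [6] addr=0x153 blk=21 s=1: L1-HIT | VC [29]
  [7] addr=0x158 blk=21 s=1: L1-HIT | VC [29]
  [8] addr=0x58 blk=5 s=1: MISS | VC [29, 21]
  [9] addr=0x92 blk=9 s=1: MISS | VC [29, 21, 5]
  [10] addr=0x51 blk=5 s=1: VC-HIT | VC [29, 21, 9]
  [11] addr=0x78 blk=7 s=3: MISS | VC [29, 21, 9, 23]
  [12] addr=0xbf blk=11 s=3: MISS | VC [29, 21, 9, 23, 7]
  [13] addr=0x78 blk=7 s=3: VC-HIT | VC [29, 21, 9, 23, 11]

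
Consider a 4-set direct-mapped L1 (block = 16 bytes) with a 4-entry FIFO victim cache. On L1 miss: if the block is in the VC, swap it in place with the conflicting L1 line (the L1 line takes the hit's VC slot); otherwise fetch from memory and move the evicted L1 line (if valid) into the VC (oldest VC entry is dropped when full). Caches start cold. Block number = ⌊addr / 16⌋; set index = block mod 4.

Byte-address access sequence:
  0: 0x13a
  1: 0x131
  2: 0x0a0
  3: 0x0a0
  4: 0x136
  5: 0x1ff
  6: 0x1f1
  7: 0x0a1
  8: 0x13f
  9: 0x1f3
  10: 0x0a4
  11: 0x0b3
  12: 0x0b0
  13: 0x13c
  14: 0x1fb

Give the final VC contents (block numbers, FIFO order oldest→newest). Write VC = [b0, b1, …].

0: 0x13a (blk 19, set 3) → MISS  vc=[]
1: 0x131 (blk 19, set 3) → L1-HIT  vc=[]
2: 0xa0 (blk 10, set 2) → MISS  vc=[]
3: 0xa0 (blk 10, set 2) → L1-HIT  vc=[]
4: 0x136 (blk 19, set 3) → L1-HIT  vc=[]
5: 0x1ff (blk 31, set 3) → MISS  vc=[19]
6: 0x1f1 (blk 31, set 3) → L1-HIT  vc=[19]
7: 0xa1 (blk 10, set 2) → L1-HIT  vc=[19]
8: 0x13f (blk 19, set 3) → VC-HIT  vc=[31]
9: 0x1f3 (blk 31, set 3) → VC-HIT  vc=[19]
10: 0xa4 (blk 10, set 2) → L1-HIT  vc=[19]
11: 0xb3 (blk 11, set 3) → MISS  vc=[19, 31]
12: 0xb0 (blk 11, set 3) → L1-HIT  vc=[19, 31]
13: 0x13c (blk 19, set 3) → VC-HIT  vc=[11, 31]
14: 0x1fb (blk 31, set 3) → VC-HIT  vc=[11, 19]

VC = [11, 19]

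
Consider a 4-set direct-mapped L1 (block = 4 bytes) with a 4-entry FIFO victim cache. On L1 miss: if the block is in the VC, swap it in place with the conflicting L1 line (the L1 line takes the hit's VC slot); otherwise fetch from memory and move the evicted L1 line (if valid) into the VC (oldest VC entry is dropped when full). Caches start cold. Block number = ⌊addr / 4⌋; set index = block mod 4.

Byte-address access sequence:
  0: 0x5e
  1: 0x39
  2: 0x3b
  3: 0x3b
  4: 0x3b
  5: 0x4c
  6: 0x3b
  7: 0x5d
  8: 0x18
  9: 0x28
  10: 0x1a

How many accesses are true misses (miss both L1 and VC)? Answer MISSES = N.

MISSES = 5

  [0] addr=0x5e blk=23 s=3: MISS | VC []
  [1] addr=0x39 blk=14 s=2: MISS | VC []
  [2] addr=0x3b blk=14 s=2: L1-HIT | VC []
  [3] addr=0x3b blk=14 s=2: L1-HIT | VC []
  [4] addr=0x3b blk=14 s=2: L1-HIT | VC []
  [5] addr=0x4c blk=19 s=3: MISS | VC [23]
  [6] addr=0x3b blk=14 s=2: L1-HIT | VC [23]
  [7] addr=0x5d blk=23 s=3: VC-HIT | VC [19]
  [8] addr=0x18 blk=6 s=2: MISS | VC [19, 14]
  [9] addr=0x28 blk=10 s=2: MISS | VC [19, 14, 6]
  [10] addr=0x1a blk=6 s=2: VC-HIT | VC [19, 14, 10]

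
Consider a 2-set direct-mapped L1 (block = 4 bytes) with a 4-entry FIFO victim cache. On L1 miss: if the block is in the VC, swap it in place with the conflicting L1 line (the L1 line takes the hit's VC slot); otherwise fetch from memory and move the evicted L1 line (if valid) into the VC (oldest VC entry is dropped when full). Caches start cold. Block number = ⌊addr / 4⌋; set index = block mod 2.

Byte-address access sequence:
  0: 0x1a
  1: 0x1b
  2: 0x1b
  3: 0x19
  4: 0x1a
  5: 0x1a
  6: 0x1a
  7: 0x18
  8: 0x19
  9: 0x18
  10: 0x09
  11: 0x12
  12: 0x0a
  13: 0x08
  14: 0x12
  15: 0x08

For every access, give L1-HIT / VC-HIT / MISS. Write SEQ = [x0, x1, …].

  [0] addr=0x1a blk=6 s=0: MISS | VC []
  [1] addr=0x1b blk=6 s=0: L1-HIT | VC []
  [2] addr=0x1b blk=6 s=0: L1-HIT | VC []
  [3] addr=0x19 blk=6 s=0: L1-HIT | VC []
  [4] addr=0x1a blk=6 s=0: L1-HIT | VC []
  [5] addr=0x1a blk=6 s=0: L1-HIT | VC []
  [6] addr=0x1a blk=6 s=0: L1-HIT | VC []
  [7] addr=0x18 blk=6 s=0: L1-HIT | VC []
  [8] addr=0x19 blk=6 s=0: L1-HIT | VC []
  [9] addr=0x18 blk=6 s=0: L1-HIT | VC []
  [10] addr=0x9 blk=2 s=0: MISS | VC [6]
  [11] addr=0x12 blk=4 s=0: MISS | VC [6, 2]
  [12] addr=0xa blk=2 s=0: VC-HIT | VC [6, 4]
  [13] addr=0x8 blk=2 s=0: L1-HIT | VC [6, 4]
  [14] addr=0x12 blk=4 s=0: VC-HIT | VC [6, 2]
  [15] addr=0x8 blk=2 s=0: VC-HIT | VC [6, 4]

SEQ = [MISS, L1-HIT, L1-HIT, L1-HIT, L1-HIT, L1-HIT, L1-HIT, L1-HIT, L1-HIT, L1-HIT, MISS, MISS, VC-HIT, L1-HIT, VC-HIT, VC-HIT]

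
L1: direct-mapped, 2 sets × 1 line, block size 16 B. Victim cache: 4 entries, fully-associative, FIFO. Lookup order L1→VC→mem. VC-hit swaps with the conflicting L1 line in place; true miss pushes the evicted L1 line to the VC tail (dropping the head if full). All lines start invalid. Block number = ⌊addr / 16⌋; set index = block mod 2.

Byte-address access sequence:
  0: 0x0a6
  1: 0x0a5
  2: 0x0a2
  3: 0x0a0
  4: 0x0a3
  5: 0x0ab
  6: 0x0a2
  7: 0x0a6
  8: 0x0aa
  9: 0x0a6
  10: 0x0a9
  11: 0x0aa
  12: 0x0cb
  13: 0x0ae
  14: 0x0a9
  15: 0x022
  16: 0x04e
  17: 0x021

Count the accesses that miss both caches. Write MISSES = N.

#0 0xa6→b10/s0 MISS; vc=[]
#1 0xa5→b10/s0 L1-HIT; vc=[]
#2 0xa2→b10/s0 L1-HIT; vc=[]
#3 0xa0→b10/s0 L1-HIT; vc=[]
#4 0xa3→b10/s0 L1-HIT; vc=[]
#5 0xab→b10/s0 L1-HIT; vc=[]
#6 0xa2→b10/s0 L1-HIT; vc=[]
#7 0xa6→b10/s0 L1-HIT; vc=[]
#8 0xaa→b10/s0 L1-HIT; vc=[]
#9 0xa6→b10/s0 L1-HIT; vc=[]
#10 0xa9→b10/s0 L1-HIT; vc=[]
#11 0xaa→b10/s0 L1-HIT; vc=[]
#12 0xcb→b12/s0 MISS; vc=[10]
#13 0xae→b10/s0 VC-HIT; vc=[12]
#14 0xa9→b10/s0 L1-HIT; vc=[12]
#15 0x22→b2/s0 MISS; vc=[12,10]
#16 0x4e→b4/s0 MISS; vc=[12,10,2]
#17 0x21→b2/s0 VC-HIT; vc=[12,10,4]

MISSES = 4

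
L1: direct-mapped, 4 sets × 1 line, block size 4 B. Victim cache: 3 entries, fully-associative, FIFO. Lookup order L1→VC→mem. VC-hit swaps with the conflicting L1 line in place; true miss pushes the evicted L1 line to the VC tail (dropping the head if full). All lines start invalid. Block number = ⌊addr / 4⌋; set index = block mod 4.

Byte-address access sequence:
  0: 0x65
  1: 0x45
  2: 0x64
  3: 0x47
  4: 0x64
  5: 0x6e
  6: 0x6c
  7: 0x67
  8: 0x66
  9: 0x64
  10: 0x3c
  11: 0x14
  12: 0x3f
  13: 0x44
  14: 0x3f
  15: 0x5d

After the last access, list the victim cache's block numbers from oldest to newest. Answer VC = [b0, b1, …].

  [0] addr=0x65 blk=25 s=1: MISS | VC []
  [1] addr=0x45 blk=17 s=1: MISS | VC [25]
  [2] addr=0x64 blk=25 s=1: VC-HIT | VC [17]
  [3] addr=0x47 blk=17 s=1: VC-HIT | VC [25]
  [4] addr=0x64 blk=25 s=1: VC-HIT | VC [17]
  [5] addr=0x6e blk=27 s=3: MISS | VC [17]
  [6] addr=0x6c blk=27 s=3: L1-HIT | VC [17]
  [7] addr=0x67 blk=25 s=1: L1-HIT | VC [17]
  [8] addr=0x66 blk=25 s=1: L1-HIT | VC [17]
  [9] addr=0x64 blk=25 s=1: L1-HIT | VC [17]
  [10] addr=0x3c blk=15 s=3: MISS | VC [17, 27]
  [11] addr=0x14 blk=5 s=1: MISS | VC [17, 27, 25]
  [12] addr=0x3f blk=15 s=3: L1-HIT | VC [17, 27, 25]
  [13] addr=0x44 blk=17 s=1: VC-HIT | VC [5, 27, 25]
  [14] addr=0x3f blk=15 s=3: L1-HIT | VC [5, 27, 25]
  [15] addr=0x5d blk=23 s=3: MISS | VC [27, 25, 15]

VC = [27, 25, 15]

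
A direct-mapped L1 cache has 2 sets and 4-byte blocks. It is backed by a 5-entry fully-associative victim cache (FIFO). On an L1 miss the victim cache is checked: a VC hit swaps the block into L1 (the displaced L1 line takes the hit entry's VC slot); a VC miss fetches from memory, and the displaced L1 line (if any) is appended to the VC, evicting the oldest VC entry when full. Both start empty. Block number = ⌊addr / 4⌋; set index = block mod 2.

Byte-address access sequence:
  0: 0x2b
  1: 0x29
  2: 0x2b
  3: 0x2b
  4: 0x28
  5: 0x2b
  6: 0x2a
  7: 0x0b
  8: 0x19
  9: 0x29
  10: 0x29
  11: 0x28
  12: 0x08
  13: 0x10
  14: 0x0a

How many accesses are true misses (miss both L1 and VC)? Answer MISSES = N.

MISSES = 4

  [0] addr=0x2b blk=10 s=0: MISS | VC []
  [1] addr=0x29 blk=10 s=0: L1-HIT | VC []
  [2] addr=0x2b blk=10 s=0: L1-HIT | VC []
  [3] addr=0x2b blk=10 s=0: L1-HIT | VC []
  [4] addr=0x28 blk=10 s=0: L1-HIT | VC []
  [5] addr=0x2b blk=10 s=0: L1-HIT | VC []
  [6] addr=0x2a blk=10 s=0: L1-HIT | VC []
  [7] addr=0xb blk=2 s=0: MISS | VC [10]
  [8] addr=0x19 blk=6 s=0: MISS | VC [10, 2]
  [9] addr=0x29 blk=10 s=0: VC-HIT | VC [6, 2]
  [10] addr=0x29 blk=10 s=0: L1-HIT | VC [6, 2]
  [11] addr=0x28 blk=10 s=0: L1-HIT | VC [6, 2]
  [12] addr=0x8 blk=2 s=0: VC-HIT | VC [6, 10]
  [13] addr=0x10 blk=4 s=0: MISS | VC [6, 10, 2]
  [14] addr=0xa blk=2 s=0: VC-HIT | VC [6, 10, 4]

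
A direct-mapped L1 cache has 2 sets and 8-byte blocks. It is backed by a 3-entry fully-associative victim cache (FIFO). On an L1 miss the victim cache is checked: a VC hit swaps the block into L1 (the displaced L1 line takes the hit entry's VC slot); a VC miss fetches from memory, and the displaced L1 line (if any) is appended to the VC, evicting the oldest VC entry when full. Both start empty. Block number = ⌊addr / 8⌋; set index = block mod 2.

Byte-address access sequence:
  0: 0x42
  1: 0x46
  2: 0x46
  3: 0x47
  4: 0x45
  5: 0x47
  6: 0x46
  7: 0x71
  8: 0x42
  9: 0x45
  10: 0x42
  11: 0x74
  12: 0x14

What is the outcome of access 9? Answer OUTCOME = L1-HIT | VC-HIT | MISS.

0: 0x42 (blk 8, set 0) → MISS  vc=[]
1: 0x46 (blk 8, set 0) → L1-HIT  vc=[]
2: 0x46 (blk 8, set 0) → L1-HIT  vc=[]
3: 0x47 (blk 8, set 0) → L1-HIT  vc=[]
4: 0x45 (blk 8, set 0) → L1-HIT  vc=[]
5: 0x47 (blk 8, set 0) → L1-HIT  vc=[]
6: 0x46 (blk 8, set 0) → L1-HIT  vc=[]
7: 0x71 (blk 14, set 0) → MISS  vc=[8]
8: 0x42 (blk 8, set 0) → VC-HIT  vc=[14]
9: 0x45 (blk 8, set 0) → L1-HIT  vc=[14]
10: 0x42 (blk 8, set 0) → L1-HIT  vc=[14]
11: 0x74 (blk 14, set 0) → VC-HIT  vc=[8]
12: 0x14 (blk 2, set 0) → MISS  vc=[8, 14]

OUTCOME = L1-HIT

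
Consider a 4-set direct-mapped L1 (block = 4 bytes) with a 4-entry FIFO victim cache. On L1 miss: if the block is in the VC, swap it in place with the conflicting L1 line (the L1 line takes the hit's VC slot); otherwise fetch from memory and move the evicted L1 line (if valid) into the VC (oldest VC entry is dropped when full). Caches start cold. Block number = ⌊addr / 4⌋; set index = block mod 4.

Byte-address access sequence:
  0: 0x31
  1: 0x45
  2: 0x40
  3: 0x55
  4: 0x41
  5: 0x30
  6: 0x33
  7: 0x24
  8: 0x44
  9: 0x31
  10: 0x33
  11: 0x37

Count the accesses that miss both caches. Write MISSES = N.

MISSES = 6

0: 0x31 (blk 12, set 0) → MISS  vc=[]
1: 0x45 (blk 17, set 1) → MISS  vc=[]
2: 0x40 (blk 16, set 0) → MISS  vc=[12]
3: 0x55 (blk 21, set 1) → MISS  vc=[12, 17]
4: 0x41 (blk 16, set 0) → L1-HIT  vc=[12, 17]
5: 0x30 (blk 12, set 0) → VC-HIT  vc=[16, 17]
6: 0x33 (blk 12, set 0) → L1-HIT  vc=[16, 17]
7: 0x24 (blk 9, set 1) → MISS  vc=[16, 17, 21]
8: 0x44 (blk 17, set 1) → VC-HIT  vc=[16, 9, 21]
9: 0x31 (blk 12, set 0) → L1-HIT  vc=[16, 9, 21]
10: 0x33 (blk 12, set 0) → L1-HIT  vc=[16, 9, 21]
11: 0x37 (blk 13, set 1) → MISS  vc=[16, 9, 21, 17]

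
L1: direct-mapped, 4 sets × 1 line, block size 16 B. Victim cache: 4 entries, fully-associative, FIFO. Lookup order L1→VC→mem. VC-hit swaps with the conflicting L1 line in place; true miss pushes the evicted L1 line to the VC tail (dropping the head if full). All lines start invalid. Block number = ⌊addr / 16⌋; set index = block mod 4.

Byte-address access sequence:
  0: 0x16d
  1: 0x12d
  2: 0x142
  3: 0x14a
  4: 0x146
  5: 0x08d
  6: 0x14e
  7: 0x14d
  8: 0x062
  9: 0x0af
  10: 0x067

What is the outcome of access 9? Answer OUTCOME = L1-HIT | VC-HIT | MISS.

OUTCOME = MISS

  [0] addr=0x16d blk=22 s=2: MISS | VC []
  [1] addr=0x12d blk=18 s=2: MISS | VC [22]
  [2] addr=0x142 blk=20 s=0: MISS | VC [22]
  [3] addr=0x14a blk=20 s=0: L1-HIT | VC [22]
  [4] addr=0x146 blk=20 s=0: L1-HIT | VC [22]
  [5] addr=0x8d blk=8 s=0: MISS | VC [22, 20]
  [6] addr=0x14e blk=20 s=0: VC-HIT | VC [22, 8]
  [7] addr=0x14d blk=20 s=0: L1-HIT | VC [22, 8]
  [8] addr=0x62 blk=6 s=2: MISS | VC [22, 8, 18]
  [9] addr=0xaf blk=10 s=2: MISS | VC [22, 8, 18, 6]
  [10] addr=0x67 blk=6 s=2: VC-HIT | VC [22, 8, 18, 10]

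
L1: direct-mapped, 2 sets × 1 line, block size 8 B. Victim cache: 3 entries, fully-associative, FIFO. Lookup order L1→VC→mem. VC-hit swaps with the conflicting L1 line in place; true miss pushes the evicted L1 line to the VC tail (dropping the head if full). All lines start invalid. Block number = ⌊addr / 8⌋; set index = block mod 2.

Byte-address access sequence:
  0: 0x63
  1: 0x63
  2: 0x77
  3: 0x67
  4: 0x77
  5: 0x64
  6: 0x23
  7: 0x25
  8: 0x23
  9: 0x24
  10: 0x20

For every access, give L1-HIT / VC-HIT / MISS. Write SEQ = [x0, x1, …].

SEQ = [MISS, L1-HIT, MISS, VC-HIT, VC-HIT, VC-HIT, MISS, L1-HIT, L1-HIT, L1-HIT, L1-HIT]

#0 0x63→b12/s0 MISS; vc=[]
#1 0x63→b12/s0 L1-HIT; vc=[]
#2 0x77→b14/s0 MISS; vc=[12]
#3 0x67→b12/s0 VC-HIT; vc=[14]
#4 0x77→b14/s0 VC-HIT; vc=[12]
#5 0x64→b12/s0 VC-HIT; vc=[14]
#6 0x23→b4/s0 MISS; vc=[14,12]
#7 0x25→b4/s0 L1-HIT; vc=[14,12]
#8 0x23→b4/s0 L1-HIT; vc=[14,12]
#9 0x24→b4/s0 L1-HIT; vc=[14,12]
#10 0x20→b4/s0 L1-HIT; vc=[14,12]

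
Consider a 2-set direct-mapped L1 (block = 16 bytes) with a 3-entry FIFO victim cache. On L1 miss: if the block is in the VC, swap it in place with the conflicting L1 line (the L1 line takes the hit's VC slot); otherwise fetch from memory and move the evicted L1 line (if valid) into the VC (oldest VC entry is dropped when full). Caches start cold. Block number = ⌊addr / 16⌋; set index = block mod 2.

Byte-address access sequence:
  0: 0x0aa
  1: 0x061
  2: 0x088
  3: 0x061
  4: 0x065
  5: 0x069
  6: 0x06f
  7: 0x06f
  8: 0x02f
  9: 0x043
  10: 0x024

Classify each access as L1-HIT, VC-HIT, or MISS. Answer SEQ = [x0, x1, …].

SEQ = [MISS, MISS, MISS, VC-HIT, L1-HIT, L1-HIT, L1-HIT, L1-HIT, MISS, MISS, VC-HIT]

#0 0xaa→b10/s0 MISS; vc=[]
#1 0x61→b6/s0 MISS; vc=[10]
#2 0x88→b8/s0 MISS; vc=[10,6]
#3 0x61→b6/s0 VC-HIT; vc=[10,8]
#4 0x65→b6/s0 L1-HIT; vc=[10,8]
#5 0x69→b6/s0 L1-HIT; vc=[10,8]
#6 0x6f→b6/s0 L1-HIT; vc=[10,8]
#7 0x6f→b6/s0 L1-HIT; vc=[10,8]
#8 0x2f→b2/s0 MISS; vc=[10,8,6]
#9 0x43→b4/s0 MISS; vc=[8,6,2]
#10 0x24→b2/s0 VC-HIT; vc=[8,6,4]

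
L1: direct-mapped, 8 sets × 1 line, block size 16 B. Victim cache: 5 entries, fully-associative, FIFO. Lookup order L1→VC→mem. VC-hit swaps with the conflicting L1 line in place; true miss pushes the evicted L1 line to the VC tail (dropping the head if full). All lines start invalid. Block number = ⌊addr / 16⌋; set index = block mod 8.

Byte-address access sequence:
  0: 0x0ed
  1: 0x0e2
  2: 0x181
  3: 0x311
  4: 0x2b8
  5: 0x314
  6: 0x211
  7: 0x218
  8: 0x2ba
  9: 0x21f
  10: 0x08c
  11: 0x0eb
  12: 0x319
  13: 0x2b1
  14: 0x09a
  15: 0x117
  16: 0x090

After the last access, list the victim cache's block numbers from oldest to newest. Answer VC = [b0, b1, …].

  [0] addr=0xed blk=14 s=6: MISS | VC []
  [1] addr=0xe2 blk=14 s=6: L1-HIT | VC []
  [2] addr=0x181 blk=24 s=0: MISS | VC []
  [3] addr=0x311 blk=49 s=1: MISS | VC []
  [4] addr=0x2b8 blk=43 s=3: MISS | VC []
  [5] addr=0x314 blk=49 s=1: L1-HIT | VC []
  [6] addr=0x211 blk=33 s=1: MISS | VC [49]
  [7] addr=0x218 blk=33 s=1: L1-HIT | VC [49]
  [8] addr=0x2ba blk=43 s=3: L1-HIT | VC [49]
  [9] addr=0x21f blk=33 s=1: L1-HIT | VC [49]
  [10] addr=0x8c blk=8 s=0: MISS | VC [49, 24]
  [11] addr=0xeb blk=14 s=6: L1-HIT | VC [49, 24]
  [12] addr=0x319 blk=49 s=1: VC-HIT | VC [33, 24]
  [13] addr=0x2b1 blk=43 s=3: L1-HIT | VC [33, 24]
  [14] addr=0x9a blk=9 s=1: MISS | VC [33, 24, 49]
  [15] addr=0x117 blk=17 s=1: MISS | VC [33, 24, 49, 9]
  [16] addr=0x90 blk=9 s=1: VC-HIT | VC [33, 24, 49, 17]

VC = [33, 24, 49, 17]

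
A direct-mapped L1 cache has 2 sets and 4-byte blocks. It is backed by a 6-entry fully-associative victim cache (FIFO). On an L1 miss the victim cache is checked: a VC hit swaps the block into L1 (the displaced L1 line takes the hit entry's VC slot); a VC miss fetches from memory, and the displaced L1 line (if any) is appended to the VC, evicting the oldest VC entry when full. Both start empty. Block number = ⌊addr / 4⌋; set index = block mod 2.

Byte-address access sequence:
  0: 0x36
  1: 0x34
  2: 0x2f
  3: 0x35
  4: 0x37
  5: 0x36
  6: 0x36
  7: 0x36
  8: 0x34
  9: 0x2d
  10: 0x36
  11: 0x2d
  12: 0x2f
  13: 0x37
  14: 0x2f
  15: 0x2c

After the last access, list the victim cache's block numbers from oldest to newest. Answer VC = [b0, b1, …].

VC = [13]

0: 0x36 (blk 13, set 1) → MISS  vc=[]
1: 0x34 (blk 13, set 1) → L1-HIT  vc=[]
2: 0x2f (blk 11, set 1) → MISS  vc=[13]
3: 0x35 (blk 13, set 1) → VC-HIT  vc=[11]
4: 0x37 (blk 13, set 1) → L1-HIT  vc=[11]
5: 0x36 (blk 13, set 1) → L1-HIT  vc=[11]
6: 0x36 (blk 13, set 1) → L1-HIT  vc=[11]
7: 0x36 (blk 13, set 1) → L1-HIT  vc=[11]
8: 0x34 (blk 13, set 1) → L1-HIT  vc=[11]
9: 0x2d (blk 11, set 1) → VC-HIT  vc=[13]
10: 0x36 (blk 13, set 1) → VC-HIT  vc=[11]
11: 0x2d (blk 11, set 1) → VC-HIT  vc=[13]
12: 0x2f (blk 11, set 1) → L1-HIT  vc=[13]
13: 0x37 (blk 13, set 1) → VC-HIT  vc=[11]
14: 0x2f (blk 11, set 1) → VC-HIT  vc=[13]
15: 0x2c (blk 11, set 1) → L1-HIT  vc=[13]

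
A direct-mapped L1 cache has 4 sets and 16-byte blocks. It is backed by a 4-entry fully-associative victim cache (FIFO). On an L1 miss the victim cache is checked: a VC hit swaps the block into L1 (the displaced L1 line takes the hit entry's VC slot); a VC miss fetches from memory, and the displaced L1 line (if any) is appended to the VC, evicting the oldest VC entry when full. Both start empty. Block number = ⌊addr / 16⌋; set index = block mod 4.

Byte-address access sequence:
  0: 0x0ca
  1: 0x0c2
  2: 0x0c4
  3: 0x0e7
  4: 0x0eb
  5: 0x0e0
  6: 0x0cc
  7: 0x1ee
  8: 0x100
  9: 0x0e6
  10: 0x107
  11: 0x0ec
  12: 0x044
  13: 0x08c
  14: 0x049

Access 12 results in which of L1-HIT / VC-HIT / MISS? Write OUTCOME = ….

OUTCOME = MISS

0: 0xca (blk 12, set 0) → MISS  vc=[]
1: 0xc2 (blk 12, set 0) → L1-HIT  vc=[]
2: 0xc4 (blk 12, set 0) → L1-HIT  vc=[]
3: 0xe7 (blk 14, set 2) → MISS  vc=[]
4: 0xeb (blk 14, set 2) → L1-HIT  vc=[]
5: 0xe0 (blk 14, set 2) → L1-HIT  vc=[]
6: 0xcc (blk 12, set 0) → L1-HIT  vc=[]
7: 0x1ee (blk 30, set 2) → MISS  vc=[14]
8: 0x100 (blk 16, set 0) → MISS  vc=[14, 12]
9: 0xe6 (blk 14, set 2) → VC-HIT  vc=[30, 12]
10: 0x107 (blk 16, set 0) → L1-HIT  vc=[30, 12]
11: 0xec (blk 14, set 2) → L1-HIT  vc=[30, 12]
12: 0x44 (blk 4, set 0) → MISS  vc=[30, 12, 16]
13: 0x8c (blk 8, set 0) → MISS  vc=[30, 12, 16, 4]
14: 0x49 (blk 4, set 0) → VC-HIT  vc=[30, 12, 16, 8]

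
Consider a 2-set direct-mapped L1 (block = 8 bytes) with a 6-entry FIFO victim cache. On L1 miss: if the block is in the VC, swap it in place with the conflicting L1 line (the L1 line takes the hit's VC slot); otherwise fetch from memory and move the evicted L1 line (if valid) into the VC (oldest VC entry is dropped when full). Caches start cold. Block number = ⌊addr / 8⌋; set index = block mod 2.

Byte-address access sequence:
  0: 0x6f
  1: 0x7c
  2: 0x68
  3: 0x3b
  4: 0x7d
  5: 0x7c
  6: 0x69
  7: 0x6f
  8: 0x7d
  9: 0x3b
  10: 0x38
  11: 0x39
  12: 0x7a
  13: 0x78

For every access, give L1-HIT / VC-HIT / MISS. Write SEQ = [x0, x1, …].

#0 0x6f→b13/s1 MISS; vc=[]
#1 0x7c→b15/s1 MISS; vc=[13]
#2 0x68→b13/s1 VC-HIT; vc=[15]
#3 0x3b→b7/s1 MISS; vc=[15,13]
#4 0x7d→b15/s1 VC-HIT; vc=[7,13]
#5 0x7c→b15/s1 L1-HIT; vc=[7,13]
#6 0x69→b13/s1 VC-HIT; vc=[7,15]
#7 0x6f→b13/s1 L1-HIT; vc=[7,15]
#8 0x7d→b15/s1 VC-HIT; vc=[7,13]
#9 0x3b→b7/s1 VC-HIT; vc=[15,13]
#10 0x38→b7/s1 L1-HIT; vc=[15,13]
#11 0x39→b7/s1 L1-HIT; vc=[15,13]
#12 0x7a→b15/s1 VC-HIT; vc=[7,13]
#13 0x78→b15/s1 L1-HIT; vc=[7,13]

SEQ = [MISS, MISS, VC-HIT, MISS, VC-HIT, L1-HIT, VC-HIT, L1-HIT, VC-HIT, VC-HIT, L1-HIT, L1-HIT, VC-HIT, L1-HIT]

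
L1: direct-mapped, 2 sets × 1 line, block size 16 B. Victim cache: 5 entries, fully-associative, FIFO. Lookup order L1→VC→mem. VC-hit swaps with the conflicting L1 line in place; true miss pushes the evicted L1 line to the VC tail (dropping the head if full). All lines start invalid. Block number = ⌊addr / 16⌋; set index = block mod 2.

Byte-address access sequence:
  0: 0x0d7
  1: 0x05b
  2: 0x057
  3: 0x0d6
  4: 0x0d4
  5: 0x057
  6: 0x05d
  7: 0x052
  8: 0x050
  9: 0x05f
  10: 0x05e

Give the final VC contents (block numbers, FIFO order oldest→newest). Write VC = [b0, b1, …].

VC = [13]

  [0] addr=0xd7 blk=13 s=1: MISS | VC []
  [1] addr=0x5b blk=5 s=1: MISS | VC [13]
  [2] addr=0x57 blk=5 s=1: L1-HIT | VC [13]
  [3] addr=0xd6 blk=13 s=1: VC-HIT | VC [5]
  [4] addr=0xd4 blk=13 s=1: L1-HIT | VC [5]
  [5] addr=0x57 blk=5 s=1: VC-HIT | VC [13]
  [6] addr=0x5d blk=5 s=1: L1-HIT | VC [13]
  [7] addr=0x52 blk=5 s=1: L1-HIT | VC [13]
  [8] addr=0x50 blk=5 s=1: L1-HIT | VC [13]
  [9] addr=0x5f blk=5 s=1: L1-HIT | VC [13]
  [10] addr=0x5e blk=5 s=1: L1-HIT | VC [13]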